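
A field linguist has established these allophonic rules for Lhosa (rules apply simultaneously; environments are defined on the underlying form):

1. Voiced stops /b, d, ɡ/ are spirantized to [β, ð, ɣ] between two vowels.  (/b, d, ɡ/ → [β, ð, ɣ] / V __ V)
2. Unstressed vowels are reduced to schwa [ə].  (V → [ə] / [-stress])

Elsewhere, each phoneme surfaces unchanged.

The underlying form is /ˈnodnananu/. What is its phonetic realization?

[ˈnodnənənə]

/n/ (word-initial) is unaffected → [n].
/o/ (between /n/ and /d/) is in the target of rule 2 but the environment (in an unstressed syllable) is not met → [o].
/d/ (between /o/ and /n/): rule 1 targets it, but not between two vowels → unchanged [d].
/n/ (between /d/ and /a/): no rule targets it → [n].
/a/ — between /n/ and /n/, in an unstressed syllable — surfaces as [ə] (rule 2).
/n/ (between /a/ and /a/): no rule targets it → [n].
/a/ (between /n/ and /n/) occurs in an unstressed syllable → [ə] by rule 2.
/n/ stays [n].
/u/ (word-final) occurs in an unstressed syllable → [ə] by rule 2.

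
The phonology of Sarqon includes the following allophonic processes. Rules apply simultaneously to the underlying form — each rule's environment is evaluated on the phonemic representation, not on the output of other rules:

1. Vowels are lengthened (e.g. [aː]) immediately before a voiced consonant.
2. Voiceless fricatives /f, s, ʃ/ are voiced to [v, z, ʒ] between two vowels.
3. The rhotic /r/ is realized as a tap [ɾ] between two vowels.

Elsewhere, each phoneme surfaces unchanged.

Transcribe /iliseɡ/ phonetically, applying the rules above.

[iːlizeːɡ]

/i/ (word-initial) occurs before a voiced consonant → [iː] by rule 1.
/l/ (between /i/ and /i/) is unaffected → [l].
/i/ (between /l/ and /s/) is in the target of rule 1 but the environment (before a voiced consonant) is not met → [i].
/s/ (between /i/ and /e/) occurs between two vowels → [z] by rule 2.
/e/ (between /s/ and /ɡ/) occurs before a voiced consonant → [eː] by rule 1.
/ɡ/ stays [ɡ].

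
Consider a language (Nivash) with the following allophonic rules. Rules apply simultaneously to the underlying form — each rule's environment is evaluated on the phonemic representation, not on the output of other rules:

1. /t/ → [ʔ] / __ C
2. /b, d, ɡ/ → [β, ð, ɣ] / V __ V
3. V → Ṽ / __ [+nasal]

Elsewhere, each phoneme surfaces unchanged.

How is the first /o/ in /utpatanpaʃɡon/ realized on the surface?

Rule 3 applies to /o/ (between /ɡ/ and /n/: before a nasal consonant) → [õ].

[õ]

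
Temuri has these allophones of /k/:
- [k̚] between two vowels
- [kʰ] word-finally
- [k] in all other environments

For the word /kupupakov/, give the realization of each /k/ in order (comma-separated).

[k], [k̚]

Occurrence 1 (position 1): no conditioning environment matches → elsewhere allophone [k].
Occurrence 2 (position 7): between two vowels → [k̚].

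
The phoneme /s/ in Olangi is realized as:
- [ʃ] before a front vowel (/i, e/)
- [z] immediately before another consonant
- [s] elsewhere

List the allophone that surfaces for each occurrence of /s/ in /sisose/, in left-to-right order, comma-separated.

Occurrence 1 (position 1): before a front vowel (/i, e/) → [ʃ].
Occurrence 2 (position 3): no conditioning environment matches → elsewhere allophone [s].
Occurrence 3 (position 5): before a front vowel (/i, e/) → [ʃ].

[ʃ], [s], [ʃ]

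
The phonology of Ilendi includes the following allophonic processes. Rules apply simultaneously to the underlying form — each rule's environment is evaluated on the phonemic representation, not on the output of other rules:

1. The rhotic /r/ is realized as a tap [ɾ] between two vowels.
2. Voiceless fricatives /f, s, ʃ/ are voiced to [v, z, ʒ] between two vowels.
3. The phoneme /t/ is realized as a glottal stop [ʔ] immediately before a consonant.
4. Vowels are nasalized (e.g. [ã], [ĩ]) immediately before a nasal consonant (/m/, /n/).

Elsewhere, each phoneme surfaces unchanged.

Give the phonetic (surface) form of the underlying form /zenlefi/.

Rule 4 applies to /e/ (between /z/ and /n/: before a nasal consonant) → [ẽ].
/e/ (between /l/ and /f/) is in the target of rule 4 but the environment (before a nasal consonant) is not met → [e].
/f/ — between /e/ and /i/, between two vowels — surfaces as [v] (rule 2).
/i/ (word-final) fails the environment for rule 4, so it stays [i].

[zẽnlevi]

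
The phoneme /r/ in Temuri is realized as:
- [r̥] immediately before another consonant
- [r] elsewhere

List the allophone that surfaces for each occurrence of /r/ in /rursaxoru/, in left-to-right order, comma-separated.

[r], [r̥], [r]

Occurrence 1 (position 1): no conditioning environment matches → elsewhere allophone [r].
Occurrence 2 (position 3): immediately before another consonant → [r̥].
Occurrence 3 (position 8): no conditioning environment matches → elsewhere allophone [r].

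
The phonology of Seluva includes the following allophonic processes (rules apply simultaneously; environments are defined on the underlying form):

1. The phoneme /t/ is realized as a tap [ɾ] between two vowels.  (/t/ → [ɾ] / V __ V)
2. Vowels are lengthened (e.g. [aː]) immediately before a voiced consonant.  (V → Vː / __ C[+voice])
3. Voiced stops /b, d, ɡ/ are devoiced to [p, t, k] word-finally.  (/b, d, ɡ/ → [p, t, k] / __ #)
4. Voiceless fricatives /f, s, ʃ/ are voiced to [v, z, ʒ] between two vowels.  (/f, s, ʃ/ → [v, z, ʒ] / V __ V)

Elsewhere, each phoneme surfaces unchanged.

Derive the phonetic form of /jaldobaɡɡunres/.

Rule 2 applies to /a/ (between /j/ and /l/: before a voiced consonant) → [aː].
/d/ (between /l/ and /o/) is in the target of rule 3 but the environment (word-finally) is not met → [d].
Rule 2 applies to /o/ (between /d/ and /b/: before a voiced consonant) → [oː].
/b/ (between /o/ and /a/): rule 3 targets it, but not word-finally → unchanged [b].
/a/ meets the environment for rule 2 (before a voiced consonant) → [aː].
/ɡ/ — between /a/ and /ɡ/; rule 3 does not apply here → [ɡ].
/ɡ/ — between /ɡ/ and /u/; rule 3 does not apply here → [ɡ].
Rule 2 applies to /u/ (between /ɡ/ and /n/: before a voiced consonant) → [uː].
/e/ (between /r/ and /s/) is in the target of rule 2 but the environment (before a voiced consonant) is not met → [e].
/s/ (word-final) fails the environment for rule 4, so it stays [s].

[jaːldoːbaːɡɡuːnres]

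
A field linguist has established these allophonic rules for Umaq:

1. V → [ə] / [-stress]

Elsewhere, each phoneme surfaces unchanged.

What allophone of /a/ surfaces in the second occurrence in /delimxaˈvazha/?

[a]

/a/ (between /v/ and /z/) fails the environment for rule 1, so it stays [a].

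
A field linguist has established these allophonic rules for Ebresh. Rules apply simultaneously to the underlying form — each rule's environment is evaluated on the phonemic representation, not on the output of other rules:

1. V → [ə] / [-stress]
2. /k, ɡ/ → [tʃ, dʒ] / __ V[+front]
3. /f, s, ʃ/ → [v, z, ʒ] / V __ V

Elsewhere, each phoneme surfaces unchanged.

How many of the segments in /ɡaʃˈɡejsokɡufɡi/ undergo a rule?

Segments that undergo a rule: /a/ → [ə] (rule 1); /ɡ/ → [dʒ] (rule 2); /o/ → [ə] (rule 1); /u/ → [ə] (rule 1); /ɡ/ → [dʒ] (rule 2); /i/ → [ə] (rule 1).
All other segments surface unchanged.

6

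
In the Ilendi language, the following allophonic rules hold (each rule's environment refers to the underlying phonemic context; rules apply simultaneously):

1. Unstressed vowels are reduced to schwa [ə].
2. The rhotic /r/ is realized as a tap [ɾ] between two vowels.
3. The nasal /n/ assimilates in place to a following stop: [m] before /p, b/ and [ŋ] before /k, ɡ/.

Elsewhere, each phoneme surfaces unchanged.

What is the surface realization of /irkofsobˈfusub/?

[ərkəfsəbˈfusəb]

Rule 1 applies to /i/ (word-initial: in an unstressed syllable) → [ə].
/r/ (between /i/ and /k/) is in the target of rule 2 but the environment (between two vowels) is not met → [r].
/o/ (between /k/ and /f/) occurs in an unstressed syllable → [ə] by rule 1.
/o/ meets the environment for rule 1 (in an unstressed syllable) → [ə].
/u/ (between /f/ and /s/) is in the target of rule 1 but the environment (in an unstressed syllable) is not met → [u].
/u/ — between /s/ and /b/, in an unstressed syllable — surfaces as [ə] (rule 1).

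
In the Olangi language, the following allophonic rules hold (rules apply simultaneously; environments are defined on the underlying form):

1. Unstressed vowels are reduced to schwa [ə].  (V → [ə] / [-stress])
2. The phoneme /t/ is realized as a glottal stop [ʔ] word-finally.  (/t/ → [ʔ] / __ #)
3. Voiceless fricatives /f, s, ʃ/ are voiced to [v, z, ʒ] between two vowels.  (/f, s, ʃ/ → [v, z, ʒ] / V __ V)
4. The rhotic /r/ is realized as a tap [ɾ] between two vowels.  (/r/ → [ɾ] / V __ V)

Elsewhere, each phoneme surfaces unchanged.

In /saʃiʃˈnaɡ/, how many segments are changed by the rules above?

3

Segments that undergo a rule: /a/ → [ə] (rule 1); /ʃ/ → [ʒ] (rule 3); /i/ → [ə] (rule 1).
All other segments surface unchanged.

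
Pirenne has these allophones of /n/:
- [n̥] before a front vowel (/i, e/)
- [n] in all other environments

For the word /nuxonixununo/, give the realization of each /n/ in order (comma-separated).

Occurrence 1 (position 1): no conditioning environment matches → elsewhere allophone [n].
Occurrence 2 (position 5): before a front vowel (/i, e/) → [n̥].
Occurrence 3 (position 9): no conditioning environment matches → elsewhere allophone [n].
Occurrence 4 (position 11): no conditioning environment matches → elsewhere allophone [n].

[n], [n̥], [n], [n]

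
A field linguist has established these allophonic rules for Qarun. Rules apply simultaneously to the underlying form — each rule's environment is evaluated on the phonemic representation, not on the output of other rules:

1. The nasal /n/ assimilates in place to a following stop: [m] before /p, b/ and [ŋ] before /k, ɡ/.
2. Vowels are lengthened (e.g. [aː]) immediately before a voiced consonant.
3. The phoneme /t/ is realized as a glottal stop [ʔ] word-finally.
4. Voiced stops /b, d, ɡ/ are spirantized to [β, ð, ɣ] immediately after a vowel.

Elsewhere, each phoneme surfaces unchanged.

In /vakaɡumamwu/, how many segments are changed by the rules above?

4

Segments that undergo a rule: /a/ → [aː] (rule 2); /ɡ/ → [ɣ] (rule 4); /u/ → [uː] (rule 2); /a/ → [aː] (rule 2).
All other segments surface unchanged.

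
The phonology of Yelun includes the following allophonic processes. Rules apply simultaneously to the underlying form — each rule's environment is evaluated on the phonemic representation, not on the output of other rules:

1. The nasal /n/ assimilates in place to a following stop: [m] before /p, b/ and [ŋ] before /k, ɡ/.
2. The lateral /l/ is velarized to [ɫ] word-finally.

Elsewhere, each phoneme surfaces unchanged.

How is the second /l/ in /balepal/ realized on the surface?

[ɫ]

/l/ (word-final) occurs word-finally → [ɫ] by rule 2.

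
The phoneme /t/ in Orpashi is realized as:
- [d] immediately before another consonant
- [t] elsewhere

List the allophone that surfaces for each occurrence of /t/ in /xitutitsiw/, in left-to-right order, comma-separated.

Occurrence 1 (position 3): no conditioning environment matches → elsewhere allophone [t].
Occurrence 2 (position 5): no conditioning environment matches → elsewhere allophone [t].
Occurrence 3 (position 7): immediately before another consonant → [d].

[t], [t], [d]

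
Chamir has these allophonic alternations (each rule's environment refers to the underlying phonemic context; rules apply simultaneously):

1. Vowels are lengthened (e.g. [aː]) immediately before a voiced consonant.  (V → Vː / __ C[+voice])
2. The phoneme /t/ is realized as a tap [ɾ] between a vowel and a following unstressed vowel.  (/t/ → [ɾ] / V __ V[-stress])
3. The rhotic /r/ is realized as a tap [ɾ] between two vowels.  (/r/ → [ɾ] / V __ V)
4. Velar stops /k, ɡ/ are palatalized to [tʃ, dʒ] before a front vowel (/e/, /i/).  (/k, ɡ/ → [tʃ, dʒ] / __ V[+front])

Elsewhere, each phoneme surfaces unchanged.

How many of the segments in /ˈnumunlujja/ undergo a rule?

Segments that undergo a rule: /u/ → [uː] (rule 1); /u/ → [uː] (rule 1); /u/ → [uː] (rule 1).
All other segments surface unchanged.

3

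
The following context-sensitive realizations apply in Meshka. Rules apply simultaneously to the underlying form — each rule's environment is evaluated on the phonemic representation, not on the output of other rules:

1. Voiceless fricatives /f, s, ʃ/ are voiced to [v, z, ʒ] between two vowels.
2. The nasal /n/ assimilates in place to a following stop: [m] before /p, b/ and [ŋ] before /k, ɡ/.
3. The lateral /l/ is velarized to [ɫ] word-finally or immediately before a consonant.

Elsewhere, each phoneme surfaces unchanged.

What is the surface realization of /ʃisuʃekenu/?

[ʃizuʒekenu]

/ʃ/ (word-initial): rule 1 targets it, but not between two vowels → unchanged [ʃ].
/s/ — between /i/ and /u/, between two vowels — surfaces as [z] (rule 1).
Rule 1 applies to /ʃ/ (between /u/ and /e/: between two vowels) → [ʒ].
/n/ (between /e/ and /u/) fails the environment for rule 2, so it stays [n].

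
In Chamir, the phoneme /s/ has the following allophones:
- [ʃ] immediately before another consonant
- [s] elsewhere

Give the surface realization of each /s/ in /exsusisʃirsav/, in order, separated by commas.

[s], [s], [ʃ], [s]

Occurrence 1 (position 3): no conditioning environment matches → elsewhere allophone [s].
Occurrence 2 (position 5): no conditioning environment matches → elsewhere allophone [s].
Occurrence 3 (position 7): immediately before another consonant → [ʃ].
Occurrence 4 (position 11): no conditioning environment matches → elsewhere allophone [s].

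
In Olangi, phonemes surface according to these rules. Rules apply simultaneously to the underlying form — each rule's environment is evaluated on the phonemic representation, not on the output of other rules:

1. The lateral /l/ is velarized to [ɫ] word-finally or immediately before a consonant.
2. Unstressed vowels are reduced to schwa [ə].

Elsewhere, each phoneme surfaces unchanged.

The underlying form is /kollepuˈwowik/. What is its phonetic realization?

/k/ (word-initial) is unaffected → [k].
Rule 2 applies to /o/ (between /k/ and /l/: in an unstressed syllable) → [ə].
/l/ (between /o/ and /l/) occurs word-finally or immediately before a consonant → [ɫ] by rule 1.
/l/ (between /l/ and /e/): rule 1 targets it, but not word-finally or immediately before a consonant → unchanged [l].
/e/ — between /l/ and /p/, in an unstressed syllable — surfaces as [ə] (rule 2).
/p/ stays [p].
Rule 2 applies to /u/ (between /p/ and /w/: in an unstressed syllable) → [ə].
/w/ — not in any rule's target class → [w].
/o/ (between /w/ and /w/) is in the target of rule 2 but the environment (in an unstressed syllable) is not met → [o].
/w/ stays [w].
/i/ (between /w/ and /k/): in an unstressed syllable, so rule 2 applies → [ə].
/k/ (word-final): no rule targets it → [k].

[kəɫləpəˈwowək]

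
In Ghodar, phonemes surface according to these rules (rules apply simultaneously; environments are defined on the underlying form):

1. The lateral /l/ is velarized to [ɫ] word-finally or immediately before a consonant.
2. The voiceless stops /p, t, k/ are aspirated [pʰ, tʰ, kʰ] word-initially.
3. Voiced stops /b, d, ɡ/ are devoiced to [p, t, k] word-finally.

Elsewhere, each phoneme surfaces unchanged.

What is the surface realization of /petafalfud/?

/p/ (word-initial) occurs word-initially → [pʰ] by rule 2.
/e/ stays [e].
/t/ — between /e/ and /a/; rule 2 does not apply here → [t].
/a/ (between /t/ and /f/): no rule targets it → [a].
/f/ stays [f].
/a/ (between /f/ and /l/) is unaffected → [a].
/l/ meets the environment for rule 1 (word-finally or immediately before a consonant) → [ɫ].
/f/ — not in any rule's target class → [f].
/u/ stays [u].
Rule 3 applies to /d/ (word-final: word-finally) → [t].

[pʰetafaɫfut]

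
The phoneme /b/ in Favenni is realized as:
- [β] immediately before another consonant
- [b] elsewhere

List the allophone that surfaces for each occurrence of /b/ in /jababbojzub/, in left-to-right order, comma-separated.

[b], [β], [b], [b]

Occurrence 1 (position 3): no conditioning environment matches → elsewhere allophone [b].
Occurrence 2 (position 5): immediately before another consonant → [β].
Occurrence 3 (position 6): no conditioning environment matches → elsewhere allophone [b].
Occurrence 4 (position 11): no conditioning environment matches → elsewhere allophone [b].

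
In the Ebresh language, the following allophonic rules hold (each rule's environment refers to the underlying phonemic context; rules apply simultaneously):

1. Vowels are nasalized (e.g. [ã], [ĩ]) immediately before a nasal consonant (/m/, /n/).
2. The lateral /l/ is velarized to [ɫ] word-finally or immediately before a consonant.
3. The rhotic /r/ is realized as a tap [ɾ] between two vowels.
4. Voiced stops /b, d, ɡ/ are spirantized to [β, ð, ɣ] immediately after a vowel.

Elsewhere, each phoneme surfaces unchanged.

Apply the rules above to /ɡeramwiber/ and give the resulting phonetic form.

[ɡeɾãmwiβer]

/ɡ/ — word-initial; rule 4 does not apply here → [ɡ].
/e/ (between /ɡ/ and /r/) fails the environment for rule 1, so it stays [e].
/r/ — between /e/ and /a/, between two vowels — surfaces as [ɾ] (rule 3).
/a/ — between /r/ and /m/, before a nasal consonant — surfaces as [ã] (rule 1).
/m/ stays [m].
/w/ stays [w].
/i/ (between /w/ and /b/): rule 1 targets it, but not before a nasal consonant → unchanged [i].
Rule 4 applies to /b/ (between /i/ and /e/: immediately after a vowel) → [β].
/e/ (between /b/ and /r/) is in the target of rule 1 but the environment (before a nasal consonant) is not met → [e].
/r/ (word-final) fails the environment for rule 3, so it stays [r].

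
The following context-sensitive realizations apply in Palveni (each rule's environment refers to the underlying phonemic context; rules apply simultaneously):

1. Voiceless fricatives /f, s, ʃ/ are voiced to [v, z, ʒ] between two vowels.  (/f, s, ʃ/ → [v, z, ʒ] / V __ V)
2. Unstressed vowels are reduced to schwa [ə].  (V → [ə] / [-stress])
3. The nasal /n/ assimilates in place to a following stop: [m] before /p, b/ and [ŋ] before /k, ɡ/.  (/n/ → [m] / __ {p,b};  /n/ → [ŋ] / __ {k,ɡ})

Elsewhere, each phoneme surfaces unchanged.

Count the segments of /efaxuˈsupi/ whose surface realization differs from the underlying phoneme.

6

Segments that undergo a rule: /e/ → [ə] (rule 2); /f/ → [v] (rule 1); /a/ → [ə] (rule 2); /u/ → [ə] (rule 2); /s/ → [z] (rule 1); /i/ → [ə] (rule 2).
All other segments surface unchanged.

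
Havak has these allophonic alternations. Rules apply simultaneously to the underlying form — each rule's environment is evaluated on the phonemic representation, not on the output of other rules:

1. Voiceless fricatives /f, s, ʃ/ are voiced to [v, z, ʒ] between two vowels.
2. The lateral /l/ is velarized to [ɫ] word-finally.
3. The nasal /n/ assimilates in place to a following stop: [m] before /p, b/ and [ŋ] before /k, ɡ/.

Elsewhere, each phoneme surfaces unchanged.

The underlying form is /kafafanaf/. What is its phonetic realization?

/k/ stays [k].
/a/ (between /k/ and /f/): no rule targets it → [a].
/f/ — between /a/ and /a/, between two vowels — surfaces as [v] (rule 1).
/a/ (between /f/ and /f/): no rule targets it → [a].
Rule 1 applies to /f/ (between /a/ and /a/: between two vowels) → [v].
/a/ stays [a].
/n/ — between /a/ and /a/; rule 3 does not apply here → [n].
/a/ stays [a].
/f/ — word-final; rule 1 does not apply here → [f].

[kavavanaf]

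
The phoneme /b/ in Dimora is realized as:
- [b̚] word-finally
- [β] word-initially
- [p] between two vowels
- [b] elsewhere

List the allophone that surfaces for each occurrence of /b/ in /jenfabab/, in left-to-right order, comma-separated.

Occurrence 1 (position 6): between two vowels → [p].
Occurrence 2 (position 8): word-finally → [b̚].

[p], [b̚]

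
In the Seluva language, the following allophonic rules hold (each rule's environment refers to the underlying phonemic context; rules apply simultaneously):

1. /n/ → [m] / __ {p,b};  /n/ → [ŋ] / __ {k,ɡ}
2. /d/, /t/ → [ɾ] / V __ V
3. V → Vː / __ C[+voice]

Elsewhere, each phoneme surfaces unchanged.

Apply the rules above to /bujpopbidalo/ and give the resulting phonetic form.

/b/ (word-initial) is unaffected → [b].
/u/ (between /b/ and /j/): before a voiced consonant, so rule 3 applies → [uː].
/j/ (between /u/ and /p/) is unaffected → [j].
/p/ stays [p].
/o/ (between /p/ and /p/) fails the environment for rule 3, so it stays [o].
/p/ (between /o/ and /b/) is unaffected → [p].
/b/ (between /p/ and /i/): no rule targets it → [b].
Rule 3 applies to /i/ (between /b/ and /d/: before a voiced consonant) → [iː].
/d/ (between /i/ and /a/) occurs between two vowels → [ɾ] by rule 2.
/a/ (between /d/ and /l/) occurs before a voiced consonant → [aː] by rule 3.
/l/ — not in any rule's target class → [l].
/o/ (word-final) is in the target of rule 3 but the environment (before a voiced consonant) is not met → [o].

[buːjpopbiːɾaːlo]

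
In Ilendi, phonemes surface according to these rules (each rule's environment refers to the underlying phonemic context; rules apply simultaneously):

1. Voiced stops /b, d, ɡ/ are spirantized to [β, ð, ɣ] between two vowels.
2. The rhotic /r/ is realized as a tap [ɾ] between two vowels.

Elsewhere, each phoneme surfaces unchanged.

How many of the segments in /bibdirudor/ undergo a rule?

2

Segments that undergo a rule: /r/ → [ɾ] (rule 2); /d/ → [ð] (rule 1).
All other segments surface unchanged.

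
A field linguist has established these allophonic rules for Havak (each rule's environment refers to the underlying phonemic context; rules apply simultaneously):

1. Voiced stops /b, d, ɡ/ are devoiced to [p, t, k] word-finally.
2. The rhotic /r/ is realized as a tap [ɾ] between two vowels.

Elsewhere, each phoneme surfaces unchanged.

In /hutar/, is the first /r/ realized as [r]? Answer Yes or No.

Yes

/r/ (word-final) fails the environment for rule 2, so it stays [r].
The actual realization is [r], which matches [r].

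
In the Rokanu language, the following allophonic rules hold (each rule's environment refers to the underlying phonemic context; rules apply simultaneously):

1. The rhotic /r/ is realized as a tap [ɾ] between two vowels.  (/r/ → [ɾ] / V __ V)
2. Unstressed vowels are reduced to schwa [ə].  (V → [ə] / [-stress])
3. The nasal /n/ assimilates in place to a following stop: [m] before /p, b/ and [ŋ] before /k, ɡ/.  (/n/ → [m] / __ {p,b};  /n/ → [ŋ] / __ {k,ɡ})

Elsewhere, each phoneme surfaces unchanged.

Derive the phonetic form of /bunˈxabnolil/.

/b/ — not in any rule's target class → [b].
/u/ meets the environment for rule 2 (in an unstressed syllable) → [ə].
/n/ — between /u/ and /x/; rule 3 does not apply here → [n].
/x/ (between /n/ and /a/) is unaffected → [x].
/a/ — between /x/ and /b/; rule 2 does not apply here → [a].
/b/ (between /a/ and /n/) is unaffected → [b].
/n/ — between /b/ and /o/; rule 3 does not apply here → [n].
/o/ — between /n/ and /l/, in an unstressed syllable — surfaces as [ə] (rule 2).
/l/ — not in any rule's target class → [l].
/i/ (between /l/ and /l/) occurs in an unstressed syllable → [ə] by rule 2.
/l/ (word-final) is unaffected → [l].

[bənˈxabnələl]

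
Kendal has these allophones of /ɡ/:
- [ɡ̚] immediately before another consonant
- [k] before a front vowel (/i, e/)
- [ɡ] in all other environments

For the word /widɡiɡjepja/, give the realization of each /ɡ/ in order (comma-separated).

Occurrence 1 (position 4): before a front vowel (/i, e/) → [k].
Occurrence 2 (position 6): immediately before another consonant → [ɡ̚].

[k], [ɡ̚]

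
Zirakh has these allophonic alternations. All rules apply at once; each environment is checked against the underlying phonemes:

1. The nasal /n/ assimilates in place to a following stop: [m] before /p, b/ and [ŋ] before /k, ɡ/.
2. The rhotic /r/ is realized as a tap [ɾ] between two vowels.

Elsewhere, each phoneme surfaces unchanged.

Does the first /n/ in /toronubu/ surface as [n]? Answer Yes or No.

/n/ (between /o/ and /u/): rule 1 targets it, but not before a labial or velar stop → unchanged [n].
The actual realization is [n], which matches [n].

Yes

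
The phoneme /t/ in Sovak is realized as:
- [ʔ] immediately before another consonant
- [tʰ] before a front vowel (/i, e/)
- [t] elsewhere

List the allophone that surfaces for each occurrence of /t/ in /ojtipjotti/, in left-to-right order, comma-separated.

Occurrence 1 (position 3): before a front vowel (/i, e/) → [tʰ].
Occurrence 2 (position 8): immediately before another consonant → [ʔ].
Occurrence 3 (position 9): before a front vowel (/i, e/) → [tʰ].

[tʰ], [ʔ], [tʰ]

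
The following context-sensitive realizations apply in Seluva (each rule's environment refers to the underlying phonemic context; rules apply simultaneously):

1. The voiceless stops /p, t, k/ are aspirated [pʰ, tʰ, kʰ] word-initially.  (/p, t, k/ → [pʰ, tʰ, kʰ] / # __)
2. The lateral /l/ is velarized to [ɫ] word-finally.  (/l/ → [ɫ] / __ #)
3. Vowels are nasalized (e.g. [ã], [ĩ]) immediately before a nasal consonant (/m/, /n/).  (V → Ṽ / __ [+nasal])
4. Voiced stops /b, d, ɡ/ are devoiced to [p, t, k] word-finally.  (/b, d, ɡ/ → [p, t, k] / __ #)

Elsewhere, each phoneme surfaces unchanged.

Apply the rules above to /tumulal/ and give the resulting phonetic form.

/t/ — word-initial, word-initially — surfaces as [tʰ] (rule 1).
/u/ (between /t/ and /m/) occurs before a nasal consonant → [ũ] by rule 3.
/m/ — not in any rule's target class → [m].
/u/ (between /m/ and /l/) is in the target of rule 3 but the environment (before a nasal consonant) is not met → [u].
/l/ (between /u/ and /a/) fails the environment for rule 2, so it stays [l].
/a/ (between /l/ and /l/): rule 3 targets it, but not before a nasal consonant → unchanged [a].
/l/ (word-final) occurs word-finally → [ɫ] by rule 2.

[tʰũmulaɫ]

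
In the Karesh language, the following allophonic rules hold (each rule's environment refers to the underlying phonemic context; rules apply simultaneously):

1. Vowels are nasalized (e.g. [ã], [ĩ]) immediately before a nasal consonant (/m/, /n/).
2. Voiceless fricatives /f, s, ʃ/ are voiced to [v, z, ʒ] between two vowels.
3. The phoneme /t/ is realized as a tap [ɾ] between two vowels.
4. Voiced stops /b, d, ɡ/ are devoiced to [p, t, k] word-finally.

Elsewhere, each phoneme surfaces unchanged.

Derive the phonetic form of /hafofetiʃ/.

[havoveɾiʃ]

/h/ (word-initial) is unaffected → [h].
/a/ (between /h/ and /f/) is in the target of rule 1 but the environment (before a nasal consonant) is not met → [a].
/f/ meets the environment for rule 2 (between two vowels) → [v].
/o/ (between /f/ and /f/): rule 1 targets it, but not before a nasal consonant → unchanged [o].
/f/ — between /o/ and /e/, between two vowels — surfaces as [v] (rule 2).
/e/ (between /f/ and /t/): rule 1 targets it, but not before a nasal consonant → unchanged [e].
/t/ — between /e/ and /i/, between two vowels — surfaces as [ɾ] (rule 3).
/i/ (between /t/ and /ʃ/) is in the target of rule 1 but the environment (before a nasal consonant) is not met → [i].
/ʃ/ — word-final; rule 2 does not apply here → [ʃ].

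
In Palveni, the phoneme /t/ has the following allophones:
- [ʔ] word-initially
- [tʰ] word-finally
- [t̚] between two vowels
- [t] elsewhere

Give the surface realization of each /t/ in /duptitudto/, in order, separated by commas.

Occurrence 1 (position 4): no conditioning environment matches → elsewhere allophone [t].
Occurrence 2 (position 6): between two vowels → [t̚].
Occurrence 3 (position 9): no conditioning environment matches → elsewhere allophone [t].

[t], [t̚], [t]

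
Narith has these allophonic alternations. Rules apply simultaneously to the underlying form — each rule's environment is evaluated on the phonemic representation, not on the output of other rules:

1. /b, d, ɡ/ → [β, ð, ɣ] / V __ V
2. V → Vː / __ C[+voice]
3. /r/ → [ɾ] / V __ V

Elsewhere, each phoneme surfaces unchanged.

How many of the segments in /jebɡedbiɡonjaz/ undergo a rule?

Segments that undergo a rule: /e/ → [eː] (rule 2); /e/ → [eː] (rule 2); /i/ → [iː] (rule 2); /ɡ/ → [ɣ] (rule 1); /o/ → [oː] (rule 2); /a/ → [aː] (rule 2).
All other segments surface unchanged.

6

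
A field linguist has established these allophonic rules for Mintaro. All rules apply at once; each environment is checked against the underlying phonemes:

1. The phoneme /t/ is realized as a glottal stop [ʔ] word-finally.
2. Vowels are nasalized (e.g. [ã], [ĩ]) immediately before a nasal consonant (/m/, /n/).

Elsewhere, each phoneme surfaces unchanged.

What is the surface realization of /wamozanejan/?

[wãmozãnejãn]

/w/ (word-initial): no rule targets it → [w].
/a/ — between /w/ and /m/, before a nasal consonant — surfaces as [ã] (rule 2).
/m/ (between /a/ and /o/): no rule targets it → [m].
/o/ (between /m/ and /z/) fails the environment for rule 2, so it stays [o].
/z/ (between /o/ and /a/): no rule targets it → [z].
/a/ (between /z/ and /n/): before a nasal consonant, so rule 2 applies → [ã].
/n/ (between /a/ and /e/): no rule targets it → [n].
/e/ (between /n/ and /j/) is in the target of rule 2 but the environment (before a nasal consonant) is not met → [e].
/j/ — not in any rule's target class → [j].
/a/ meets the environment for rule 2 (before a nasal consonant) → [ã].
/n/ (word-final) is unaffected → [n].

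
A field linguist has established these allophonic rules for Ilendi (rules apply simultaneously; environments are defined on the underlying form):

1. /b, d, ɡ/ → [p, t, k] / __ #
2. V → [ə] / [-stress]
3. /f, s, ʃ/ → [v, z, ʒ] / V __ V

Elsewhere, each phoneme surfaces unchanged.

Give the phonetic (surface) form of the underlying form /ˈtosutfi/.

[ˈtozətfə]

/t/ — not in any rule's target class → [t].
/o/ — between /t/ and /s/; rule 2 does not apply here → [o].
/s/ — between /o/ and /u/, between two vowels — surfaces as [z] (rule 3).
/u/ (between /s/ and /t/) occurs in an unstressed syllable → [ə] by rule 2.
/t/ stays [t].
/f/ — between /t/ and /i/; rule 3 does not apply here → [f].
/i/ (word-final): in an unstressed syllable, so rule 2 applies → [ə].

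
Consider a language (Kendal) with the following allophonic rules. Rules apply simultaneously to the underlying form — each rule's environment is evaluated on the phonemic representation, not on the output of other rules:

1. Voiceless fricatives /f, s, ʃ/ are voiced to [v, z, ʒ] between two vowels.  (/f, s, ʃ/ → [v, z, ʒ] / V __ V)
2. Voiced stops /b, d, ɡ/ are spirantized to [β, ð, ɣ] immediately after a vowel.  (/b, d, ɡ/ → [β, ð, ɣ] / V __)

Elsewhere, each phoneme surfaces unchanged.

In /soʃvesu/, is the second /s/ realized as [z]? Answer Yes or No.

Yes

/s/ — between /e/ and /u/, between two vowels — surfaces as [z] (rule 1).
The actual realization is [z], which matches [z].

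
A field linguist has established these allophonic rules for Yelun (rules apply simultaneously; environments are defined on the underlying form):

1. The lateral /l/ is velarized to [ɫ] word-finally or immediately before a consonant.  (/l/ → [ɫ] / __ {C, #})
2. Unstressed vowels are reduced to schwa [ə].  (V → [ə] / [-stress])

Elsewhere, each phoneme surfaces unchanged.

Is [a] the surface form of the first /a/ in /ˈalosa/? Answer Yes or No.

Yes

/a/ (word-initial) is in the target of rule 2 but the environment (in an unstressed syllable) is not met → [a].
The actual realization is [a], which matches [a].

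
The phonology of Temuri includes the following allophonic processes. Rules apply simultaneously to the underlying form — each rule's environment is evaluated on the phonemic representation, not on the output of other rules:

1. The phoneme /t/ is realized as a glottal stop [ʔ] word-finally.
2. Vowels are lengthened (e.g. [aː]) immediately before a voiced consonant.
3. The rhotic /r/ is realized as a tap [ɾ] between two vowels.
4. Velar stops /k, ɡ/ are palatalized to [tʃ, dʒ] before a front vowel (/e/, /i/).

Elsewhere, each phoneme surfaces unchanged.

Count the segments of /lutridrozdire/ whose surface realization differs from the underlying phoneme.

4

Segments that undergo a rule: /i/ → [iː] (rule 2); /o/ → [oː] (rule 2); /i/ → [iː] (rule 2); /r/ → [ɾ] (rule 3).
All other segments surface unchanged.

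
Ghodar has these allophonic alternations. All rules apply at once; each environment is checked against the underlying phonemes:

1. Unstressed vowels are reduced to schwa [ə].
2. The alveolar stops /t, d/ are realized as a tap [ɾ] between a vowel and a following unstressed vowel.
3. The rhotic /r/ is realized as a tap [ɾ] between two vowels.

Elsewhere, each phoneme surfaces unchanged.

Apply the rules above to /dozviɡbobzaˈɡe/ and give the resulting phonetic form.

/d/ — word-initial; rule 2 does not apply here → [d].
Rule 1 applies to /o/ (between /d/ and /z/: in an unstressed syllable) → [ə].
/z/ stays [z].
/v/ (between /z/ and /i/): no rule targets it → [v].
Rule 1 applies to /i/ (between /v/ and /ɡ/: in an unstressed syllable) → [ə].
/ɡ/ stays [ɡ].
/b/ (between /ɡ/ and /o/) is unaffected → [b].
/o/ — between /b/ and /b/, in an unstressed syllable — surfaces as [ə] (rule 1).
/b/ (between /o/ and /z/): no rule targets it → [b].
/z/ (between /b/ and /a/) is unaffected → [z].
/a/ — between /z/ and /ɡ/, in an unstressed syllable — surfaces as [ə] (rule 1).
/ɡ/ — not in any rule's target class → [ɡ].
/e/ (word-final) fails the environment for rule 1, so it stays [e].

[dəzvəɡbəbzəˈɡe]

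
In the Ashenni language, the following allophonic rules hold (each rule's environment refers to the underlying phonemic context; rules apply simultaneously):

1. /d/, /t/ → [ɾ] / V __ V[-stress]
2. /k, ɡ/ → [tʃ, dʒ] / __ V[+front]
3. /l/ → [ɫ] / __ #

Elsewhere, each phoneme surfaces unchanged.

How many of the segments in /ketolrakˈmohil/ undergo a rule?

Segments that undergo a rule: /k/ → [tʃ] (rule 2); /t/ → [ɾ] (rule 1); /l/ → [ɫ] (rule 3).
All other segments surface unchanged.

3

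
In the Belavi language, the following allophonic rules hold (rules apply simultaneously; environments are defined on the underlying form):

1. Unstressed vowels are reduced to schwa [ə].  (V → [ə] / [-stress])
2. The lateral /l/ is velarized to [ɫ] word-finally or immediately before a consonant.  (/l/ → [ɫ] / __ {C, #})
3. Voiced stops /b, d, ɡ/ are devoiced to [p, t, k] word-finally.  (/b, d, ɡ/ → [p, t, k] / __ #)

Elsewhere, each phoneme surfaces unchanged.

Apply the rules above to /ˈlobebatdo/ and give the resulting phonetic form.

[ˈlobəbətdə]

/l/ (word-initial) fails the environment for rule 2, so it stays [l].
/o/ (between /l/ and /b/) is in the target of rule 1 but the environment (in an unstressed syllable) is not met → [o].
/b/ (between /o/ and /e/): rule 3 targets it, but not word-finally → unchanged [b].
/e/ meets the environment for rule 1 (in an unstressed syllable) → [ə].
/b/ (between /e/ and /a/) fails the environment for rule 3, so it stays [b].
/a/ — between /b/ and /t/, in an unstressed syllable — surfaces as [ə] (rule 1).
/t/ (between /a/ and /d/): no rule targets it → [t].
/d/ — between /t/ and /o/; rule 3 does not apply here → [d].
/o/ (word-final) occurs in an unstressed syllable → [ə] by rule 1.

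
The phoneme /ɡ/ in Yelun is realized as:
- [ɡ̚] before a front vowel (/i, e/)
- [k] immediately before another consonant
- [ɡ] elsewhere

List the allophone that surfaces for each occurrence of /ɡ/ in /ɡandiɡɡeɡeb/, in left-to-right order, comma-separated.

Occurrence 1 (position 1): no conditioning environment matches → elsewhere allophone [ɡ].
Occurrence 2 (position 6): immediately before another consonant → [k].
Occurrence 3 (position 7): before a front vowel (/i, e/) → [ɡ̚].
Occurrence 4 (position 9): before a front vowel (/i, e/) → [ɡ̚].

[ɡ], [k], [ɡ̚], [ɡ̚]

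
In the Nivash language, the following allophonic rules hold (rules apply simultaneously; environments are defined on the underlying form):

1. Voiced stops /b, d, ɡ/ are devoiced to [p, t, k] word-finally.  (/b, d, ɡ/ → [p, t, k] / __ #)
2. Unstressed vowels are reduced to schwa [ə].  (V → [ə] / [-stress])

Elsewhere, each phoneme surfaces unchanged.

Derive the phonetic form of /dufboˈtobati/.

[dəfbəˈtobətə]

/d/ (word-initial) is in the target of rule 1 but the environment (word-finally) is not met → [d].
/u/ meets the environment for rule 2 (in an unstressed syllable) → [ə].
/b/ (between /f/ and /o/) is in the target of rule 1 but the environment (word-finally) is not met → [b].
/o/ — between /b/ and /t/, in an unstressed syllable — surfaces as [ə] (rule 2).
/o/ (between /t/ and /b/) fails the environment for rule 2, so it stays [o].
/b/ (between /o/ and /a/) fails the environment for rule 1, so it stays [b].
Rule 2 applies to /a/ (between /b/ and /t/: in an unstressed syllable) → [ə].
/i/ (word-final) occurs in an unstressed syllable → [ə] by rule 2.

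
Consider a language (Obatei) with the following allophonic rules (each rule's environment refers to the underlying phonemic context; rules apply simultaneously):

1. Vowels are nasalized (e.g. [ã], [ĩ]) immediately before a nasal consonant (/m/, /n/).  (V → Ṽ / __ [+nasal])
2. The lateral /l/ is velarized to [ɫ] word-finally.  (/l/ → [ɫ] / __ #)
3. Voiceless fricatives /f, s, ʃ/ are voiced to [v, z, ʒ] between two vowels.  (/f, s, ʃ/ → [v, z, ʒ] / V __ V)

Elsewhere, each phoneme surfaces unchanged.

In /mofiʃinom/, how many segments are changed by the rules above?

4

Segments that undergo a rule: /f/ → [v] (rule 3); /ʃ/ → [ʒ] (rule 3); /i/ → [ĩ] (rule 1); /o/ → [õ] (rule 1).
All other segments surface unchanged.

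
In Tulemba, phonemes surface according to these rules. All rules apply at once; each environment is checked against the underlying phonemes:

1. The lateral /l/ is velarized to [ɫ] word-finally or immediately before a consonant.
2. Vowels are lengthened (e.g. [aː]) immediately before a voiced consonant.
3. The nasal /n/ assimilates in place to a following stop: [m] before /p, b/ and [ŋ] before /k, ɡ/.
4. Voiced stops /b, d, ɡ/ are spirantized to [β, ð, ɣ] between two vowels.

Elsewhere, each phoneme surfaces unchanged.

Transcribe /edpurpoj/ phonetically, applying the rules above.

[eːdpuːrpoːj]

/e/ meets the environment for rule 2 (before a voiced consonant) → [eː].
/d/ — between /e/ and /p/; rule 4 does not apply here → [d].
/p/ (between /d/ and /u/): no rule targets it → [p].
/u/ meets the environment for rule 2 (before a voiced consonant) → [uː].
/r/ stays [r].
/p/ (between /r/ and /o/): no rule targets it → [p].
/o/ — between /p/ and /j/, before a voiced consonant — surfaces as [oː] (rule 2).
/j/ (word-final): no rule targets it → [j].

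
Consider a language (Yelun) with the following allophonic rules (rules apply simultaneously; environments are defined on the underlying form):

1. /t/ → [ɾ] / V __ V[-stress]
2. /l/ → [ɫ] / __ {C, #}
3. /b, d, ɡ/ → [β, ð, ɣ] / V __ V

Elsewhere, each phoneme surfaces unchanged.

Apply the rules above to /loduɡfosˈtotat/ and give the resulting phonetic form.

[loðuɡfosˈtoɾat]

/l/ — word-initial; rule 2 does not apply here → [l].
/o/ stays [o].
Rule 3 applies to /d/ (between /o/ and /u/: between two vowels) → [ð].
/u/ stays [u].
/ɡ/ — between /u/ and /f/; rule 3 does not apply here → [ɡ].
/f/ (between /ɡ/ and /o/) is unaffected → [f].
/o/ stays [o].
/s/ stays [s].
/t/ (between /s/ and /o/) fails the environment for rule 1, so it stays [t].
/o/ (between /t/ and /t/): no rule targets it → [o].
/t/ meets the environment for rule 1 (between a vowel and a following unstressed vowel) → [ɾ].
/a/ — not in any rule's target class → [a].
/t/ — word-final; rule 1 does not apply here → [t].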